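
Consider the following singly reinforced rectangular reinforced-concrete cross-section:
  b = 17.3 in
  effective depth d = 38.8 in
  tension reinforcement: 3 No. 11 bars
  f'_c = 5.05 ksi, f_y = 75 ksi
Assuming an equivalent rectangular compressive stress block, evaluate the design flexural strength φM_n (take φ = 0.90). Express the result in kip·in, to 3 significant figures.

φM_n ≈ 11500 kip·in

A_s = 3 × 1.56 = 4.68 in².
T = A_s f_y = 4.68 × 75 = 351 kips.
a = T/(0.85 f'_c b) = 351/(0.85 × 5.05 × 17.3) = 4.727 in.
M_n = T(d − a/2) = 351 × (38.8 − 2.3635) = 12789.2 kip·in.
φM_n = 0.90 × 12789.2 = 11510.3 kip·in.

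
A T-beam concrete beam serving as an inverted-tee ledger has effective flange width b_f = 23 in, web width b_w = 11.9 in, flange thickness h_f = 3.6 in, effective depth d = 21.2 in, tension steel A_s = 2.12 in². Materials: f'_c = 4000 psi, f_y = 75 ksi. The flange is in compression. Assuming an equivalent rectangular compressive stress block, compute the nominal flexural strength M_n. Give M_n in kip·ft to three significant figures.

M_n ≈ 267 kip·ft

Tension: T = A_s f_y = 2.12 × 75 = 159 kips.
Try a within the flange: a = T/(0.85 f'_c b_f) = 159/(0.85 × 4 × 23) = 2.033 in.
Since a = 2.033 ≤ h_f = 3.6 in, the stress block lies entirely in the flange; analyse as a rectangular beam of width b_f.
M_n = T(d − a/2) = 159 × (21.2 − 1.0165) = 3209.2 kip·in.
M_n = 3209.2/12 = 267.43 kip·ft.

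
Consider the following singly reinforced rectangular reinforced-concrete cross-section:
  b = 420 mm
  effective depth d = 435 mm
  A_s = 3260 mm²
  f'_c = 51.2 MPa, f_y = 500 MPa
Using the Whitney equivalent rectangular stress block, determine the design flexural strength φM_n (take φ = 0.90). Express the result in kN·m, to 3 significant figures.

T = A_s f_y = 3260 × 500 = 1630000 N = 1630 kN.
From C = T: a = T/(0.85 f'_c b) = 1630000/(0.85 × 51.2 × 420) = 89.18 mm.
M_n = T(d − a/2) = 1630 kN × (435 − 44.59) mm = 636.37 kN·m.
φM_n = 0.90 × 636.37 = 572.73 kN·m.

φM_n ≈ 573 kN·m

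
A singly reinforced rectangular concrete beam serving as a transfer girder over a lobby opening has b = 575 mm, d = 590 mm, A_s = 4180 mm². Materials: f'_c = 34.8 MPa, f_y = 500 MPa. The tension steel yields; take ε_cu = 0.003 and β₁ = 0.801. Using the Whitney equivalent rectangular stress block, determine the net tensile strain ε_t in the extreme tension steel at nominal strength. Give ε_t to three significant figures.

ε_t ≈ 0.00854

a = A_s f_y/(0.85 f'_c b) = 122.88 mm.
β₁ = 0.801, so c = a/β₁ = 122.88/0.801 = 153.41 mm.
From the linear strain diagram with ε_cu = 0.003: ε_t = 0.003 (d − c)/c = 0.003 × (590 − 153.41)/153.41 = 0.00854.
Since ε_t ≥ 0.005, the section is tension-controlled.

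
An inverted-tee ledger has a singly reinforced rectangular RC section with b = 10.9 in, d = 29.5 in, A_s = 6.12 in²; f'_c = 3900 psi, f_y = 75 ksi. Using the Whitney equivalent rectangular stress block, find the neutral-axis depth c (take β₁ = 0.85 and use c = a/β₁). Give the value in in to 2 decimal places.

c ≈ 14.94 in

T = A_s f_y = 6.12 × 75 = 459 kips.
a = T/(0.85 f'_c b) = 459/(0.85 × 3.9 × 10.9) = 12.7029 in.
With β₁ = 0.85, c = a/β₁ = 12.7029/0.85 = 14.94 in.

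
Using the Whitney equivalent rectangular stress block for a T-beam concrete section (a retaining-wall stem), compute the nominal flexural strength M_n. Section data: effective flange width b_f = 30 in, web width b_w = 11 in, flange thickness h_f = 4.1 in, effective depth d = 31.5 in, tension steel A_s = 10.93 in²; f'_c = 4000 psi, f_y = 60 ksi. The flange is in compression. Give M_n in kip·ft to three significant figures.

Tension: T = A_s f_y = 10.93 × 60 = 655.8 kips.
Try a within the flange: a = T/(0.85 f'_c b_f) = 655.8/(0.85 × 4 × 30) = 6.429 in.
a = 6.429 > h_f = 4.1 in: the block extends into the web. Split into flange-overhang and web parts.
C_f = 0.85 f'_c (b_f − b_w) h_f = 0.85 × 4 × (30 − 11) × 4.1 = 264.9 kips.
Remaining web compression depth: a_w = (T − C_f)/(0.85 f'_c b_w) = (655.8 − 264.9)/(0.85 × 4 × 11) = 10.452 in.
M_n = C_f(d − h_f/2) + (T − C_f)(d − a_w/2) = 264.9 × (31.5 − 2.05) + 390.9 × (31.5 − 5.226) = 7801.3 + 10270.5 = 18071.8 kip·in.
M_n = 18071.8/12 = 1505.98 kip·ft.

M_n ≈ 1510 kip·ft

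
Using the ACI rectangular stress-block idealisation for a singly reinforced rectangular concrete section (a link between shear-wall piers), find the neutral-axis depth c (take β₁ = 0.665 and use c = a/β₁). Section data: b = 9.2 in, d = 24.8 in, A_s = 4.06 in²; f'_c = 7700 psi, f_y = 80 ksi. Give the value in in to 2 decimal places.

c ≈ 8.11 in

T = A_s f_y = 4.06 × 80 = 324.8 kips.
a = T/(0.85 f'_c b) = 324.8/(0.85 × 7.7 × 9.2) = 5.3941 in.
With β₁ = 0.665, c = a/β₁ = 5.3941/0.665 = 8.11 in.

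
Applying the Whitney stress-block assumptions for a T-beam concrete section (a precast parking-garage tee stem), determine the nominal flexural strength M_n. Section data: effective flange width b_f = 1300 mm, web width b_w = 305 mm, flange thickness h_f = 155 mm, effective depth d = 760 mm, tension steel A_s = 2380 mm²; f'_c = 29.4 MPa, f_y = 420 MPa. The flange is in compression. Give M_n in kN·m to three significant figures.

Tension: T = A_s f_y = 2380 × 420 = 999600 N.
Try a within the flange: a = T/(0.85 f'_c b_f) = 999600/(0.85 × 29.4 × 1300) = 30.77 mm.
Since a = 30.77 ≤ h_f = 155 mm, the stress block lies entirely in the flange; analyse as a rectangular beam of width b_f.
M_n = T(d − a/2) = 999600 × (760 − 15.385) = 744.32 × 10⁶ N·mm.
M_n = 744.32 kN·m.

M_n ≈ 744 kN·m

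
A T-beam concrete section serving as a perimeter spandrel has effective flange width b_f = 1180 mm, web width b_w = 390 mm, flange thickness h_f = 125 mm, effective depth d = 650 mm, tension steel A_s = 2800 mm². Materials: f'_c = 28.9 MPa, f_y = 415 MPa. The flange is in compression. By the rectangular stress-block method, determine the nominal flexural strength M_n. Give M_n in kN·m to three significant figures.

Tension: T = A_s f_y = 2800 × 415 = 1162000 N.
Try a within the flange: a = T/(0.85 f'_c b_f) = 1162000/(0.85 × 28.9 × 1180) = 40.09 mm.
Since a = 40.09 ≤ h_f = 125 mm, the stress block lies entirely in the flange; analyse as a rectangular beam of width b_f.
M_n = T(d − a/2) = 1162000 × (650 − 20.045) = 732.01 × 10⁶ N·mm.
M_n = 732.01 kN·m.

M_n ≈ 732 kN·m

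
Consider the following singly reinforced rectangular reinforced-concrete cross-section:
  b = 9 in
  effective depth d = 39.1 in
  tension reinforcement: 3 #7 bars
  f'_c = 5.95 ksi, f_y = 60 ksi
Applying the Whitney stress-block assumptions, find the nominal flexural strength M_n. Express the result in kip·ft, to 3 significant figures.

M_n ≈ 341 kip·ft

A_s = 3 × 0.6 = 1.8 in².
T = A_s f_y = 1.8 × 60 = 108 kips.
a = T/(0.85 f'_c b) = 108/(0.85 × 5.95 × 9) = 2.373 in.
M_n = T(d − a/2) = 108 × (39.1 − 1.1865) = 4094.7 kip·in = 4094.7/12 = 341.23 kip·ft.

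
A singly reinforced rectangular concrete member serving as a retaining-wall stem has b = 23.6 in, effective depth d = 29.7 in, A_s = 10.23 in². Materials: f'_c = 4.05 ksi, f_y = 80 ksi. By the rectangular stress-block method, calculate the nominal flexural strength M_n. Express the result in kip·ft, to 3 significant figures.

M_n ≈ 1680 kip·ft

T = A_s f_y = 10.23 × 80 = 818.4 kips.
a = T/(0.85 f'_c b) = 818.4/(0.85 × 4.05 × 23.6) = 10.073 in.
M_n = T(d − a/2) = 818.4 × (29.7 − 5.0365) = 20184.6 kip·in = 20184.6/12 = 1682.05 kip·ft.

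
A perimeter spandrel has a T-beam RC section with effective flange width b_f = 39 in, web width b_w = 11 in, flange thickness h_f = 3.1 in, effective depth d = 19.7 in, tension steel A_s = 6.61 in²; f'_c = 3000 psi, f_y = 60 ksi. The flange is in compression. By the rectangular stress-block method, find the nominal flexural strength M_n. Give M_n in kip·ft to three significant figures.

M_n ≈ 577 kip·ft

Tension: T = A_s f_y = 6.61 × 60 = 396.6 kips.
Try a within the flange: a = T/(0.85 f'_c b_f) = 396.6/(0.85 × 3 × 39) = 3.988 in.
a = 3.988 > h_f = 3.1 in: the block extends into the web. Split into flange-overhang and web parts.
C_f = 0.85 f'_c (b_f − b_w) h_f = 0.85 × 3 × (39 − 11) × 3.1 = 221.3 kips.
Remaining web compression depth: a_w = (T − C_f)/(0.85 f'_c b_w) = (396.6 − 221.3)/(0.85 × 3 × 11) = 6.250 in.
M_n = C_f(d − h_f/2) + (T − C_f)(d − a_w/2) = 221.3 × (19.7 − 1.55) + 175.3 × (19.7 − 3.125) = 4016.6 + 2905.6 = 6922.2 kip·in.
M_n = 6922.2/12 = 576.85 kip·ft.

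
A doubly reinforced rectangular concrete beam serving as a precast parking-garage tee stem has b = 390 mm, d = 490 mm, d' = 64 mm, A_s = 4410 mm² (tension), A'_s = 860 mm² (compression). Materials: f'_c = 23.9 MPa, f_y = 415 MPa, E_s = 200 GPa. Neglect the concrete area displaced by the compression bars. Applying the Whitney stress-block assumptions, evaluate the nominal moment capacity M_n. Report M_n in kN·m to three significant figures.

M_n ≈ 737 kN·m

Assume both tension and compression steel yield.
Net tension couple steel: A_s − A'_s = 3550 mm².
a = (A_s − A'_s) f_y / (0.85 f'_c b) = 1473250/(0.85 × 23.9 × 390) = 185.95 mm.
c = a/β₁ = 185.95/0.85 = 218.76 mm; ε'_s = 0.003(c − d')/c = 0.0021 ≥ f_y/E_s = 0.0021, so compression steel does yield.
M_n = (A_s − A'_s) f_y (d − a/2) + A'_s f_y (d − d') = [1473250 × (490 − 92.975) + 356900 × (490 − 64)] × 10⁻⁶ = 584.92 + 152.04 = 736.96 kN·m.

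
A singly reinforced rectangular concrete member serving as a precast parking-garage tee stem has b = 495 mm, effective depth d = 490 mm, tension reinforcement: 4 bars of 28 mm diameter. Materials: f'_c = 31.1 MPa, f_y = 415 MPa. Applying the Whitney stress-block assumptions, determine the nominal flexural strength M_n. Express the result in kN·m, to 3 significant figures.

A_s = 4 × 616 = 2464 mm².
T = A_s f_y = 2464 × 415 = 1022560 N = 1022.56 kN.
From C = T: a = T/(0.85 f'_c b) = 1022560/(0.85 × 31.1 × 495) = 78.15 mm.
M_n = T(d − a/2) = 1022.56 kN × (490 − 39.075) mm = 461.10 kN·m.

M_n ≈ 461 kN·m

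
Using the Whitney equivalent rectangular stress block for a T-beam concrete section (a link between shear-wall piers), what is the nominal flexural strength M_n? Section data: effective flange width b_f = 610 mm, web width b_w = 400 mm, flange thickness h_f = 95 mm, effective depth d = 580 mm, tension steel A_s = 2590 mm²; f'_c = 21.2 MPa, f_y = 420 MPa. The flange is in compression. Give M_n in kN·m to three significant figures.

M_n ≈ 577 kN·m

Tension: T = A_s f_y = 2590 × 420 = 1087800 N.
Try a within the flange: a = T/(0.85 f'_c b_f) = 1087800/(0.85 × 21.2 × 610) = 98.96 mm.
a = 98.96 > h_f = 95 mm: the block extends into the web. Split into flange-overhang and web parts.
C_f = 0.85 f'_c (b_f − b_w) h_f = 0.85 × 21.2 × (610 − 400) × 95 = 359499 N.
Remaining web compression depth: a_w = (T − C_f)/(0.85 f'_c b_w) = (1087800 − 359499)/(0.85 × 21.2 × 400) = 101.04 mm.
M_n = C_f(d − h_f/2) + (T − C_f)(d − a_w/2) = 359499 × (580 − 47.5) + 728301 × (580 − 50.52) = 191.43 + 385.62 = 577.05 × 10⁶ N·mm.
M_n = 577.05 kN·m.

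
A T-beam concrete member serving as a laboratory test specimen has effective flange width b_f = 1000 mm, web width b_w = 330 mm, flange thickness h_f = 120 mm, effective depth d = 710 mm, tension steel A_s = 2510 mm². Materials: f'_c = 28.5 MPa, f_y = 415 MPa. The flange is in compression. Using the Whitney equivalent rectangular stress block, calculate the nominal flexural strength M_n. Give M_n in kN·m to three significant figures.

M_n ≈ 717 kN·m

Tension: T = A_s f_y = 2510 × 415 = 1041650 N.
Try a within the flange: a = T/(0.85 f'_c b_f) = 1041650/(0.85 × 28.5 × 1000) = 43.00 mm.
Since a = 43.00 ≤ h_f = 120 mm, the stress block lies entirely in the flange; analyse as a rectangular beam of width b_f.
M_n = T(d − a/2) = 1041650 × (710 − 21.5) = 717.18 × 10⁶ N·mm.
M_n = 717.18 kN·m.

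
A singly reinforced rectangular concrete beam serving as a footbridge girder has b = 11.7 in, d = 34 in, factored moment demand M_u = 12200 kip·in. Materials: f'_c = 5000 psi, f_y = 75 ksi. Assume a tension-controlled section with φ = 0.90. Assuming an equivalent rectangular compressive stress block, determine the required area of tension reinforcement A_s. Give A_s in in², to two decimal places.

M_n = M_u/φ = 12200/0.90 = 13555.6 kip·in.
From M_n = 0.85 f'_c a b (d − a/2):
a = d − √(d² − 2M_n/(0.85 f'_c b)) = 34 − √(34² − 2 × 13555.6/(0.85 × 5 × 11.7)) = 9.286 in.
A_s = 0.85 f'_c a b / f_y = 0.85 × 5 × 9.286 × 11.7 / 75 = 6.157 in².

A_s ≈ 6.16 in²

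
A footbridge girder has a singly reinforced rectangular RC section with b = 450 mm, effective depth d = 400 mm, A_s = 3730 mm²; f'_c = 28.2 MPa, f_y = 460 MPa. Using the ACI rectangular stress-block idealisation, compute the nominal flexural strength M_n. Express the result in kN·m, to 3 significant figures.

M_n ≈ 550 kN·m

T = A_s f_y = 3730 × 460 = 1715800 N = 1715.8 kN.
From C = T: a = T/(0.85 f'_c b) = 1715800/(0.85 × 28.2 × 450) = 159.07 mm.
M_n = T(d − a/2) = 1715.8 kN × (400 − 79.535) mm = 549.85 kN·m.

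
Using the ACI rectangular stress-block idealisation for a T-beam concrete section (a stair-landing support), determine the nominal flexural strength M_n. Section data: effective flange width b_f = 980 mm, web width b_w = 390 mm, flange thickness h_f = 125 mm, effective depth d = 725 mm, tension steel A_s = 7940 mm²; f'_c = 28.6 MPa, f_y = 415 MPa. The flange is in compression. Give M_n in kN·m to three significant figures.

Tension: T = A_s f_y = 7940 × 415 = 3295100 N.
Try a within the flange: a = T/(0.85 f'_c b_f) = 3295100/(0.85 × 28.6 × 980) = 138.31 mm.
a = 138.31 > h_f = 125 mm: the block extends into the web. Split into flange-overhang and web parts.
C_f = 0.85 f'_c (b_f − b_w) h_f = 0.85 × 28.6 × (980 − 390) × 125 = 1792863 N.
Remaining web compression depth: a_w = (T − C_f)/(0.85 f'_c b_w) = (3295100 − 1792863)/(0.85 × 28.6 × 390) = 158.45 mm.
M_n = C_f(d − h_f/2) + (T − C_f)(d − a_w/2) = 1792863 × (725 − 62.5) + 1502237 × (725 − 79.225) = 1187.77 + 970.11 = 2157.88 × 10⁶ N·mm.
M_n = 2157.88 kN·m.

M_n ≈ 2160 kN·m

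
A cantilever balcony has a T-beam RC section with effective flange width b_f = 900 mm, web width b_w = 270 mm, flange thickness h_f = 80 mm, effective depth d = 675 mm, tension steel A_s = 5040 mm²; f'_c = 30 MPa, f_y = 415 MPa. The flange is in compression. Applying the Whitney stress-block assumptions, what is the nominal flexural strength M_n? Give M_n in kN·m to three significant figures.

Tension: T = A_s f_y = 5040 × 415 = 2091600 N.
Try a within the flange: a = T/(0.85 f'_c b_f) = 2091600/(0.85 × 30 × 900) = 91.14 mm.
a = 91.14 > h_f = 80 mm: the block extends into the web. Split into flange-overhang and web parts.
C_f = 0.85 f'_c (b_f − b_w) h_f = 0.85 × 30 × (900 − 270) × 80 = 1285200 N.
Remaining web compression depth: a_w = (T − C_f)/(0.85 f'_c b_w) = (2091600 − 1285200)/(0.85 × 30 × 270) = 117.12 mm.
M_n = C_f(d − h_f/2) + (T − C_f)(d − a_w/2) = 1285200 × (675 − 40) + 806400 × (675 − 58.56) = 816.10 + 497.10 = 1313.20 × 10⁶ N·mm.
M_n = 1313.20 kN·m.

M_n ≈ 1310 kN·m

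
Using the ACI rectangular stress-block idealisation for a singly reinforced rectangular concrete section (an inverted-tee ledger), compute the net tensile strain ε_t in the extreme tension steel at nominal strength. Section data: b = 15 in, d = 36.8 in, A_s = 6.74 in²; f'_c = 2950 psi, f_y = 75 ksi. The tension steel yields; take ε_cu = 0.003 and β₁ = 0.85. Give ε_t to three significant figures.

a = A_s f_y/(0.85 f'_c b) = 13.440 in.
β₁ = 0.85, so c = a/β₁ = 13.440/0.85 = 15.812 in.
From the linear strain diagram with ε_cu = 0.003: ε_t = 0.003 (d − c)/c = 0.003 × (36.8 − 15.812)/15.812 = 0.00398.
ε_t < 0.004 — the section is over-reinforced for flexure under ACI limits.

ε_t ≈ 0.00398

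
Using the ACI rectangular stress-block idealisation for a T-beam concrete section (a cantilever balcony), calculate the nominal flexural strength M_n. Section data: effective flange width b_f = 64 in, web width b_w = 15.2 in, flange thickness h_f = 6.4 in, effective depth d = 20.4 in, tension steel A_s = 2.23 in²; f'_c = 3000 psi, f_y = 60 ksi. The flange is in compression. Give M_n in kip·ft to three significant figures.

M_n ≈ 223 kip·ft

Tension: T = A_s f_y = 2.23 × 60 = 133.8 kips.
Try a within the flange: a = T/(0.85 f'_c b_f) = 133.8/(0.85 × 3 × 64) = 0.820 in.
Since a = 0.820 ≤ h_f = 6.4 in, the stress block lies entirely in the flange; analyse as a rectangular beam of width b_f.
M_n = T(d − a/2) = 133.8 × (20.4 − 0.41) = 2674.7 kip·in.
M_n = 2674.7/12 = 222.89 kip·ft.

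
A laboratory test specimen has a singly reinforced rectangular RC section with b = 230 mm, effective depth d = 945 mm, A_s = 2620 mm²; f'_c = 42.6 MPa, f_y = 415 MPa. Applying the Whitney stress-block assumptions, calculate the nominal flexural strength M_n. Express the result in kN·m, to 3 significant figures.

M_n ≈ 957 kN·m

T = A_s f_y = 2620 × 415 = 1087300 N = 1087.3 kN.
From C = T: a = T/(0.85 f'_c b) = 1087300/(0.85 × 42.6 × 230) = 130.55 mm.
M_n = T(d − a/2) = 1087.3 kN × (945 − 65.275) mm = 956.52 kN·m.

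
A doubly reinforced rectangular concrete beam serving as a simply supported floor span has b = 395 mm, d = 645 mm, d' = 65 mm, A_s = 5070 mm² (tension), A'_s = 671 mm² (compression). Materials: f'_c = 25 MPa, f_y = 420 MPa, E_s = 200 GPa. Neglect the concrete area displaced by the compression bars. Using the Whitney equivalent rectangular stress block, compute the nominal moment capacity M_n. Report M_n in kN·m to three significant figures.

M_n ≈ 1150 kN·m

Assume both tension and compression steel yield.
Net tension couple steel: A_s − A'_s = 4399 mm².
a = (A_s − A'_s) f_y / (0.85 f'_c b) = 1847580/(0.85 × 25 × 395) = 220.11 mm.
c = a/β₁ = 220.11/0.85 = 258.95 mm; ε'_s = 0.003(c − d')/c = 0.0022 ≥ f_y/E_s = 0.0021, so compression steel does yield.
M_n = (A_s − A'_s) f_y (d − a/2) + A'_s f_y (d − d') = [1847580 × (645 − 110.055) + 281820 × (645 − 65)] × 10⁻⁶ = 988.35 + 163.46 = 1151.81 kN·m.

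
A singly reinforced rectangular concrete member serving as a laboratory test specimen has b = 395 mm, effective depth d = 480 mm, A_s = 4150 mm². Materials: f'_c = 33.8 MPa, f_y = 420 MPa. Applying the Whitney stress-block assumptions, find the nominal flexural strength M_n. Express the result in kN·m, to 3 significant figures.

T = A_s f_y = 4150 × 420 = 1743000 N = 1743 kN.
From C = T: a = T/(0.85 f'_c b) = 1743000/(0.85 × 33.8 × 395) = 153.59 mm.
M_n = T(d − a/2) = 1743 kN × (480 − 76.795) mm = 702.79 kN·m.

M_n ≈ 703 kN·m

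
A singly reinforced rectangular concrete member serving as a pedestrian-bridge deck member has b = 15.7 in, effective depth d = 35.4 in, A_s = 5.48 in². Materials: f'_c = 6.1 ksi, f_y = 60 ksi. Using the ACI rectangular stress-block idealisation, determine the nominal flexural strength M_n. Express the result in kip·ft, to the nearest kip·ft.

M_n ≈ 915 kip·ft

T = A_s f_y = 5.48 × 60 = 328.8 kips.
a = T/(0.85 f'_c b) = 328.8/(0.85 × 6.1 × 15.7) = 4.039 in.
M_n = T(d − a/2) = 328.8 × (35.4 − 2.0195) = 10975.5 kip·in = 10975.5/12 = 914.63 kip·ft.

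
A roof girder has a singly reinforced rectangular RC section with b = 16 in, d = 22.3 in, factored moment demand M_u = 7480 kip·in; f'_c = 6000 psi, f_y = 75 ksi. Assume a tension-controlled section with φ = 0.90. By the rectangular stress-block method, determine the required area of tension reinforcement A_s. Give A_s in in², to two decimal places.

A_s ≈ 5.62 in²

M_n = M_u/φ = 7480/0.90 = 8311.11 kip·in.
From M_n = 0.85 f'_c a b (d − a/2):
a = d − √(d² − 2M_n/(0.85 f'_c b)) = 22.3 − √(22.3² − 2 × 8311.11/(0.85 × 6 × 16)) = 5.166 in.
A_s = 0.85 f'_c a b / f_y = 0.85 × 6 × 5.166 × 16 / 75 = 5.621 in².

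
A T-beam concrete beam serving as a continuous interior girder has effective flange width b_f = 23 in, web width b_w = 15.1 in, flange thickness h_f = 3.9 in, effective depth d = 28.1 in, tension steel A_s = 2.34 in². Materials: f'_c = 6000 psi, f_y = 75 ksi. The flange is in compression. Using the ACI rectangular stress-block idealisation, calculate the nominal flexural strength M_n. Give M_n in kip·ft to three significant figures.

M_n ≈ 400 kip·ft

Tension: T = A_s f_y = 2.34 × 75 = 175.5 kips.
Try a within the flange: a = T/(0.85 f'_c b_f) = 175.5/(0.85 × 6 × 23) = 1.496 in.
Since a = 1.496 ≤ h_f = 3.9 in, the stress block lies entirely in the flange; analyse as a rectangular beam of width b_f.
M_n = T(d − a/2) = 175.5 × (28.1 − 0.748) = 4800.3 kip·in.
M_n = 4800.3/12 = 400.03 kip·ft.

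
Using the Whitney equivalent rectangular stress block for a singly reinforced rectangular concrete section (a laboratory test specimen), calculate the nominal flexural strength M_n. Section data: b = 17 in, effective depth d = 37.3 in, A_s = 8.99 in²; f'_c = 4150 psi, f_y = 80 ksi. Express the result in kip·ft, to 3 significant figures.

M_n ≈ 1880 kip·ft

T = A_s f_y = 8.99 × 80 = 719.2 kips.
a = T/(0.85 f'_c b) = 719.2/(0.85 × 4.15 × 17) = 11.993 in.
M_n = T(d − a/2) = 719.2 × (37.3 − 5.9965) = 22513.5 kip·in = 22513.5/12 = 1876.13 kip·ft.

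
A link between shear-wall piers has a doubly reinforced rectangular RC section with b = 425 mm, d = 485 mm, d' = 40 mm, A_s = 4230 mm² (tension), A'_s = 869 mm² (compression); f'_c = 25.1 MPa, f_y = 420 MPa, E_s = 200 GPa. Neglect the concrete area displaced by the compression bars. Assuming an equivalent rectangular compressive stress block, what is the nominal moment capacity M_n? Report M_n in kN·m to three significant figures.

M_n ≈ 737 kN·m

Assume both tension and compression steel yield.
Net tension couple steel: A_s − A'_s = 3361 mm².
a = (A_s − A'_s) f_y / (0.85 f'_c b) = 1411620/(0.85 × 25.1 × 425) = 155.68 mm.
c = a/β₁ = 155.68/0.85 = 183.15 mm; ε'_s = 0.003(c − d')/c = 0.0023 ≥ f_y/E_s = 0.0021, so compression steel does yield.
M_n = (A_s − A'_s) f_y (d − a/2) + A'_s f_y (d − d') = [1411620 × (485 − 77.84) + 364980 × (485 − 40)] × 10⁻⁶ = 574.76 + 162.42 = 737.18 kN·m.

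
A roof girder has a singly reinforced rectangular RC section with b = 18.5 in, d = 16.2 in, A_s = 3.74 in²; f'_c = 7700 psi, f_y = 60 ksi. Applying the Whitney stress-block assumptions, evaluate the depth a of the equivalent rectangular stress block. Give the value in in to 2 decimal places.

a ≈ 1.85 in

T = A_s f_y = 3.74 × 60 = 224.4 kips.
a = T/(0.85 f'_c b) = 224.4/(0.85 × 7.7 × 18.5) = 1.85 in.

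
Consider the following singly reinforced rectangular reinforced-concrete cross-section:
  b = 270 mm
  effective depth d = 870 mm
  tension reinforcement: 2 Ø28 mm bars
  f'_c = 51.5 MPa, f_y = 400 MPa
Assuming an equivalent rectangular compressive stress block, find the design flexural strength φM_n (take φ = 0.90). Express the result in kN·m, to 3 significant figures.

φM_n ≈ 377 kN·m

A_s = 2 × 616 = 1232 mm².
T = A_s f_y = 1232 × 400 = 492800 N = 492.8 kN.
From C = T: a = T/(0.85 f'_c b) = 492800/(0.85 × 51.5 × 270) = 41.69 mm.
M_n = T(d − a/2) = 492.8 kN × (870 − 20.845) mm = 418.46 kN·m.
φM_n = 0.90 × 418.46 = 376.61 kN·m.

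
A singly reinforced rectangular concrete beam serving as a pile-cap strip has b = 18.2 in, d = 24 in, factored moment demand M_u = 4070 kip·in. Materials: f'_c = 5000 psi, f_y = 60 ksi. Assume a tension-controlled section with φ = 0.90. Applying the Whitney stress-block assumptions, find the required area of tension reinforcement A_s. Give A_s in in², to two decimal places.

M_n = M_u/φ = 4070/0.90 = 4522.22 kip·in.
From M_n = 0.85 f'_c a b (d − a/2):
a = d − √(d² − 2M_n/(0.85 f'_c b)) = 24 − √(24² − 2 × 4522.22/(0.85 × 5 × 18.2)) = 2.574 in.
A_s = 0.85 f'_c a b / f_y = 0.85 × 5 × 2.574 × 18.2 / 60 = 3.318 in².

A_s ≈ 3.32 in²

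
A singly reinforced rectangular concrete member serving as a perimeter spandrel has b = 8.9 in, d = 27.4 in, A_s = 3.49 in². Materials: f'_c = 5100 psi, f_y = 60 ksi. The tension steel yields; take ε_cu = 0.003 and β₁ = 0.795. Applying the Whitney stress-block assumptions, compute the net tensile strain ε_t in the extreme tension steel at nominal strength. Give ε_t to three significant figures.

ε_t ≈ 0.00904

a = A_s f_y/(0.85 f'_c b) = 5.427 in.
β₁ = 0.795, so c = a/β₁ = 5.427/0.795 = 6.826 in.
From the linear strain diagram with ε_cu = 0.003: ε_t = 0.003 (d − c)/c = 0.003 × (27.4 − 6.826)/6.826 = 0.00904.
Since ε_t ≥ 0.005, the section is tension-controlled.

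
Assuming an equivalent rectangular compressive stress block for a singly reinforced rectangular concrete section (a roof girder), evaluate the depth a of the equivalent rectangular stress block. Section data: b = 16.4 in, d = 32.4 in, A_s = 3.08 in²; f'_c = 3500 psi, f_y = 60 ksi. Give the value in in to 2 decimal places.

a ≈ 3.79 in

T = A_s f_y = 3.08 × 60 = 184.8 kips.
a = T/(0.85 f'_c b) = 184.8/(0.85 × 3.5 × 16.4) = 3.79 in.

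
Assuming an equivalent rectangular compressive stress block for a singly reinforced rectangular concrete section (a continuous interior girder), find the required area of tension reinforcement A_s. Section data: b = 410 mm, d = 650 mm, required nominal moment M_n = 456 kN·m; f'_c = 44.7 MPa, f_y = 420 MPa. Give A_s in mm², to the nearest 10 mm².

A_s ≈ 1730 mm²

With M_n = 0.85 f'_c a b (d − a/2), solve the quadratic for a:
a = d − √(d² − 2M_n/(0.85 f'_c b)) = 650 − √(650² − 2 × 456×10⁶/(0.85 × 44.7 × 410)) = 46.71 mm.
A_s = 0.85 f'_c a b / f_y = 0.85 × 44.7 × 46.71 × 410 / 420 = 1732.5 mm².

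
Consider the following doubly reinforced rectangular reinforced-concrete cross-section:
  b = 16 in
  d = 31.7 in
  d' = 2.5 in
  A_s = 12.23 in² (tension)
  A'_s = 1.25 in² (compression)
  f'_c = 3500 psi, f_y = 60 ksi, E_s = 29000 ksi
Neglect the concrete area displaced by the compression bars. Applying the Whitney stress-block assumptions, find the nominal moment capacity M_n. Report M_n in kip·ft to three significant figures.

Assume both steels yield.
a = (A_s − A'_s) f_y/(0.85 f'_c b) = (12.23 − 1.25) × 60/(0.85 × 3.5 × 16) = 13.840 in.
c = a/β₁ = 13.840/0.85 = 16.282 in; ε'_s = 0.003(c − d')/c = 0.0025 ≥ ε_y = 0.0021, so the compression steel yields.
M_n = (A_s − A'_s) f_y (d − a/2) + A'_s f_y (d − d') = 658.8 × (31.7 − 6.92) + 75 × (31.7 − 2.5) = 16325.1 + 2190.0 = 18515.1 kip·in = 18515.1/12 = 1542.93 kip·ft.

M_n ≈ 1540 kip·ft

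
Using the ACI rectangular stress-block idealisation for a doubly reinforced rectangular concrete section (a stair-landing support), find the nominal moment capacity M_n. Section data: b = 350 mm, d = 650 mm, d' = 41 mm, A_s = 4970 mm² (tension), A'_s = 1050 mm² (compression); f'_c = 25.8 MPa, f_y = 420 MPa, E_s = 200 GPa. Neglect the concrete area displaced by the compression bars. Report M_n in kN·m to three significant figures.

M_n ≈ 1160 kN·m

Assume both tension and compression steel yield.
Net tension couple steel: A_s − A'_s = 3920 mm².
a = (A_s − A'_s) f_y / (0.85 f'_c b) = 1646400/(0.85 × 25.8 × 350) = 214.50 mm.
c = a/β₁ = 214.50/0.85 = 252.35 mm; ε'_s = 0.003(c − d')/c = 0.0025 ≥ f_y/E_s = 0.0021, so compression steel does yield.
M_n = (A_s − A'_s) f_y (d − a/2) + A'_s f_y (d − d') = [1646400 × (650 − 107.25) + 441000 × (650 − 41)] × 10⁻⁶ = 893.58 + 268.57 = 1162.15 kN·m.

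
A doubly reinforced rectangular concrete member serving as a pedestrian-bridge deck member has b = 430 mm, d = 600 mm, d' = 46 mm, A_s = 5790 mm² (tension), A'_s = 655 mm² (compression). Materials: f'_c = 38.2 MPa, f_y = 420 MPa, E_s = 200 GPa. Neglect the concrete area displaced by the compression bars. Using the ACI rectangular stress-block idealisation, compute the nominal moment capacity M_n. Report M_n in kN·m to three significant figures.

Assume both tension and compression steel yield.
Net tension couple steel: A_s − A'_s = 5135 mm².
a = (A_s − A'_s) f_y / (0.85 f'_c b) = 2156700/(0.85 × 38.2 × 430) = 154.47 mm.
c = a/β₁ = 154.47/0.777 = 198.80 mm; ε'_s = 0.003(c − d')/c = 0.0023 ≥ f_y/E_s = 0.0021, so compression steel does yield.
M_n = (A_s − A'_s) f_y (d − a/2) + A'_s f_y (d − d') = [2156700 × (600 − 77.235) + 275100 × (600 − 46)] × 10⁻⁶ = 1127.45 + 152.41 = 1279.86 kN·m.

M_n ≈ 1280 kN·m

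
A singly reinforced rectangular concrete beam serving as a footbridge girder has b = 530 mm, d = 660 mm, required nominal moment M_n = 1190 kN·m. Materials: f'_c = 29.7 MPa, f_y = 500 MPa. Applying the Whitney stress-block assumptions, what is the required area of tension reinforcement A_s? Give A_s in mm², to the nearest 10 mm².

With M_n = 0.85 f'_c a b (d − a/2), solve the quadratic for a:
a = d − √(d² − 2M_n/(0.85 f'_c b)) = 660 − √(660² − 2 × 1190×10⁶/(0.85 × 29.7 × 530)) = 152.34 mm.
A_s = 0.85 f'_c a b / f_y = 0.85 × 29.7 × 152.34 × 530 / 500 = 4076.6 mm².

A_s ≈ 4080 mm²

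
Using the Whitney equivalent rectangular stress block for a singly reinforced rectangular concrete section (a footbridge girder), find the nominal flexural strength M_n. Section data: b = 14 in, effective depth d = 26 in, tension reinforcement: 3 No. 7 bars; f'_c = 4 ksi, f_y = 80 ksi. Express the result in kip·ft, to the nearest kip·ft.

M_n ≈ 294 kip·ft

A_s = 3 × 0.6 = 1.8 in².
T = A_s f_y = 1.8 × 80 = 144 kips.
a = T/(0.85 f'_c b) = 144/(0.85 × 4 × 14) = 3.025 in.
M_n = T(d − a/2) = 144 × (26 − 1.5125) = 3526.2 kip·in = 3526.2/12 = 293.85 kip·ft.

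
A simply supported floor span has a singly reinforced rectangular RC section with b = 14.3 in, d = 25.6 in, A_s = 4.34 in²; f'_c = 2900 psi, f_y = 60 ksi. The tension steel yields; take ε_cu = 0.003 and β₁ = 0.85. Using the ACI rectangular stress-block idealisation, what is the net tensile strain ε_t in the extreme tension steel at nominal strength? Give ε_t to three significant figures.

a = A_s f_y/(0.85 f'_c b) = 7.387 in.
β₁ = 0.85, so c = a/β₁ = 7.387/0.85 = 8.691 in.
From the linear strain diagram with ε_cu = 0.003: ε_t = 0.003 (d − c)/c = 0.003 × (25.6 − 8.691)/8.691 = 0.00584.
Since ε_t ≥ 0.005, the section is tension-controlled.

ε_t ≈ 0.00584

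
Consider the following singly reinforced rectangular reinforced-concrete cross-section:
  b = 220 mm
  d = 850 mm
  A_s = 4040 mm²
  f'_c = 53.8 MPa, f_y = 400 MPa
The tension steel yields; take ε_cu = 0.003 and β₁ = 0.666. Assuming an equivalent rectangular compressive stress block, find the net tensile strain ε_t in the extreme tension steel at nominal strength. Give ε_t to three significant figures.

ε_t ≈ 0.00757

a = A_s f_y/(0.85 f'_c b) = 160.63 mm.
β₁ = 0.666, so c = a/β₁ = 160.63/0.666 = 241.19 mm.
From the linear strain diagram with ε_cu = 0.003: ε_t = 0.003 (d − c)/c = 0.003 × (850 − 241.19)/241.19 = 0.00757.
Since ε_t ≥ 0.005, the section is tension-controlled.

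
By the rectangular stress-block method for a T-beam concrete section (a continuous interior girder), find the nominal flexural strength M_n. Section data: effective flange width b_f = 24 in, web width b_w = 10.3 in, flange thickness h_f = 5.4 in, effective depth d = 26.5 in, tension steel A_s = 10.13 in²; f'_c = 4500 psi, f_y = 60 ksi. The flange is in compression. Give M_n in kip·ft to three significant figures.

M_n ≈ 1170 kip·ft

Tension: T = A_s f_y = 10.13 × 60 = 607.8 kips.
Try a within the flange: a = T/(0.85 f'_c b_f) = 607.8/(0.85 × 4.5 × 24) = 6.621 in.
a = 6.621 > h_f = 5.4 in: the block extends into the web. Split into flange-overhang and web parts.
C_f = 0.85 f'_c (b_f − b_w) h_f = 0.85 × 4.5 × (24 − 10.3) × 5.4 = 283.0 kips.
Remaining web compression depth: a_w = (T − C_f)/(0.85 f'_c b_w) = (607.8 − 283.0)/(0.85 × 4.5 × 10.3) = 8.244 in.
M_n = C_f(d − h_f/2) + (T − C_f)(d − a_w/2) = 283.0 × (26.5 − 2.7) + 324.8 × (26.5 − 4.122) = 6735.4 + 7268.4 = 14003.8 kip·in.
M_n = 14003.8/12 = 1166.98 kip·ft.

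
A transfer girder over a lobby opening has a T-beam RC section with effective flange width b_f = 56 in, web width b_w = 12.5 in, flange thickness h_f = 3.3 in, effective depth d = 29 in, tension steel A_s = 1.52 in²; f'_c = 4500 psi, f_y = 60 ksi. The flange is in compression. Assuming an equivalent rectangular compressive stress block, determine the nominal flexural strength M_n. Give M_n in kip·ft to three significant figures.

Tension: T = A_s f_y = 1.52 × 60 = 91.2 kips.
Try a within the flange: a = T/(0.85 f'_c b_f) = 91.2/(0.85 × 4.5 × 56) = 0.426 in.
Since a = 0.426 ≤ h_f = 3.3 in, the stress block lies entirely in the flange; analyse as a rectangular beam of width b_f.
M_n = T(d − a/2) = 91.2 × (29 − 0.213) = 2625.4 kip·in.
M_n = 2625.4/12 = 218.78 kip·ft.

M_n ≈ 219 kip·ft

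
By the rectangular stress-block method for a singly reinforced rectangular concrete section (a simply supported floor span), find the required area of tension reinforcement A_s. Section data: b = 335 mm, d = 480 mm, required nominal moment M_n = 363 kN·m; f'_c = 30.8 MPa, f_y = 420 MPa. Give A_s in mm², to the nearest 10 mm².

With M_n = 0.85 f'_c a b (d − a/2), solve the quadratic for a:
a = d − √(d² − 2M_n/(0.85 f'_c b)) = 480 − √(480² − 2 × 363×10⁶/(0.85 × 30.8 × 335)) = 95.79 mm.
A_s = 0.85 f'_c a b / f_y = 0.85 × 30.8 × 95.79 × 335 / 420 = 2000.3 mm².

A_s ≈ 2000 mm²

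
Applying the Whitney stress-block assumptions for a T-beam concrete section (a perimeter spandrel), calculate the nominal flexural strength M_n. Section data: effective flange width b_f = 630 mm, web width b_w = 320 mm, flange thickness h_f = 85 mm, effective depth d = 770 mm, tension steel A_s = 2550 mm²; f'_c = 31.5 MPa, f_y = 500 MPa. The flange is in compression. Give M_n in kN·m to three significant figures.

M_n ≈ 934 kN·m

Tension: T = A_s f_y = 2550 × 500 = 1275000 N.
Try a within the flange: a = T/(0.85 f'_c b_f) = 1275000/(0.85 × 31.5 × 630) = 75.59 mm.
Since a = 75.59 ≤ h_f = 85 mm, the stress block lies entirely in the flange; analyse as a rectangular beam of width b_f.
M_n = T(d − a/2) = 1275000 × (770 − 37.795) = 933.56 × 10⁶ N·mm.
M_n = 933.56 kN·m.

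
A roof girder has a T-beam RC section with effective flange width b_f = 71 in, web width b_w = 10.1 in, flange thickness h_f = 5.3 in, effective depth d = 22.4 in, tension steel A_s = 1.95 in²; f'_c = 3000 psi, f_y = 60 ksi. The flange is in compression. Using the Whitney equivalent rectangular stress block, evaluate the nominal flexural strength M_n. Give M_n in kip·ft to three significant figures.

Tension: T = A_s f_y = 1.95 × 60 = 117 kips.
Try a within the flange: a = T/(0.85 f'_c b_f) = 117/(0.85 × 3 × 71) = 0.646 in.
Since a = 0.646 ≤ h_f = 5.3 in, the stress block lies entirely in the flange; analyse as a rectangular beam of width b_f.
M_n = T(d − a/2) = 117 × (22.4 − 0.323) = 2583.0 kip·in.
M_n = 2583.0/12 = 215.25 kip·ft.

M_n ≈ 215 kip·ft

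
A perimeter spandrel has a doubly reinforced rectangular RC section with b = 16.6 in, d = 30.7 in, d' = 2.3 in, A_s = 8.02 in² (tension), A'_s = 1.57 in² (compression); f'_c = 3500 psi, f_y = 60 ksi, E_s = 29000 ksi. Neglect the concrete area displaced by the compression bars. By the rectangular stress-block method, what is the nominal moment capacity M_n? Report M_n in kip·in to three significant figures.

M_n ≈ 13000 kip·in

Assume both steels yield.
a = (A_s − A'_s) f_y/(0.85 f'_c b) = (8.02 − 1.57) × 60/(0.85 × 3.5 × 16.6) = 7.836 in.
c = a/β₁ = 7.836/0.85 = 9.219 in; ε'_s = 0.003(c − d')/c = 0.0023 ≥ ε_y = 0.0021, so the compression steel yields.
M_n = (A_s − A'_s) f_y (d − a/2) + A'_s f_y (d − d') = 387 × (30.7 − 3.918) + 94.2 × (30.7 − 2.3) = 10364.6 + 2675.3 = 13039.9 kip·in.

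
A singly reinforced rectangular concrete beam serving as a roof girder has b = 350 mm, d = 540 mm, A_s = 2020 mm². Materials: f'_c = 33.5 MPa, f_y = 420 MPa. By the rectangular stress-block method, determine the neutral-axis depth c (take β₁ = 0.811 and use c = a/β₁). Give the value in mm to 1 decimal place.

T = A_s f_y = 2020 × 420 = 848400 N = 848.4 kN.
Setting C = 0.85 f'_c a b equal to T: a = 848400/(0.85 × 33.5 × 350) = 85.127 mm.
With β₁ = 0.811, c = a/β₁ = 85.127/0.811 = 105.0 mm.

c ≈ 105.0 mm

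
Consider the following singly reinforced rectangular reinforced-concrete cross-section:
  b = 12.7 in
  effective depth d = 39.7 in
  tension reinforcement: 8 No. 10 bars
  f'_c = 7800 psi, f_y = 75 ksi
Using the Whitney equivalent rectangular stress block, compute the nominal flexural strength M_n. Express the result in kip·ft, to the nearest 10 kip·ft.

A_s = 8 × 1.27 = 10.16 in².
T = A_s f_y = 10.16 × 75 = 762 kips.
a = T/(0.85 f'_c b) = 762/(0.85 × 7.8 × 12.7) = 9.050 in.
M_n = T(d − a/2) = 762 × (39.7 − 4.525) = 26803.4 kip·in = 26803.4/12 = 2233.62 kip·ft.

M_n ≈ 2230 kip·ft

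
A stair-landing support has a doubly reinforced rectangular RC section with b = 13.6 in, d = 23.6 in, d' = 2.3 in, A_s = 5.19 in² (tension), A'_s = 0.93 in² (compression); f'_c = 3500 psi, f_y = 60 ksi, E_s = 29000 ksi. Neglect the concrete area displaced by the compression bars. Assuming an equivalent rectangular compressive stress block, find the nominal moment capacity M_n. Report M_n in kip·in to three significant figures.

Assume both steels yield.
a = (A_s − A'_s) f_y/(0.85 f'_c b) = (5.19 − 0.93) × 60/(0.85 × 3.5 × 13.6) = 6.317 in.
c = a/β₁ = 6.317/0.85 = 7.432 in; ε'_s = 0.003(c − d')/c = 0.0021 ≥ ε_y = 0.0021, so the compression steel yields.
M_n = (A_s − A'_s) f_y (d − a/2) + A'_s f_y (d − d') = 255.6 × (23.6 − 3.1585) + 55.8 × (23.6 − 2.3) = 5224.8 + 1188.5 = 6413.3 kip·in.

M_n ≈ 6410 kip·in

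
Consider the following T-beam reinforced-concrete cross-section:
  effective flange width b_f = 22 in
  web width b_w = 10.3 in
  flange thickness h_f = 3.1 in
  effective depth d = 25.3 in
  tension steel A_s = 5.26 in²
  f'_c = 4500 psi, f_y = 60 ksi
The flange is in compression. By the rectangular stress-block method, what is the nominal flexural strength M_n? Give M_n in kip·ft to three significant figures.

Tension: T = A_s f_y = 5.26 × 60 = 315.6 kips.
Try a within the flange: a = T/(0.85 f'_c b_f) = 315.6/(0.85 × 4.5 × 22) = 3.750 in.
a = 3.750 > h_f = 3.1 in: the block extends into the web. Split into flange-overhang and web parts.
C_f = 0.85 f'_c (b_f − b_w) h_f = 0.85 × 4.5 × (22 − 10.3) × 3.1 = 138.7 kips.
Remaining web compression depth: a_w = (T − C_f)/(0.85 f'_c b_w) = (315.6 − 138.7)/(0.85 × 4.5 × 10.3) = 4.490 in.
M_n = C_f(d − h_f/2) + (T − C_f)(d − a_w/2) = 138.7 × (25.3 − 1.55) + 176.9 × (25.3 − 2.245) = 3294.1 + 4078.4 = 7372.5 kip·in.
M_n = 7372.5/12 = 614.38 kip·ft.

M_n ≈ 614 kip·ft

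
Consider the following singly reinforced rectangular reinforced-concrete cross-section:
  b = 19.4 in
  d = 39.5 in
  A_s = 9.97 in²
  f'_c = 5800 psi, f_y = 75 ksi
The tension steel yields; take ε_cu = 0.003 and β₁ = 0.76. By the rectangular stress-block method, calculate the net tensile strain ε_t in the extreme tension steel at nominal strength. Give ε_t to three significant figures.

a = A_s f_y/(0.85 f'_c b) = 7.818 in.
β₁ = 0.76, so c = a/β₁ = 7.818/0.76 = 10.287 in.
From the linear strain diagram with ε_cu = 0.003: ε_t = 0.003 (d − c)/c = 0.003 × (39.5 − 10.287)/10.287 = 0.00852.
Since ε_t ≥ 0.005, the section is tension-controlled.

ε_t ≈ 0.00852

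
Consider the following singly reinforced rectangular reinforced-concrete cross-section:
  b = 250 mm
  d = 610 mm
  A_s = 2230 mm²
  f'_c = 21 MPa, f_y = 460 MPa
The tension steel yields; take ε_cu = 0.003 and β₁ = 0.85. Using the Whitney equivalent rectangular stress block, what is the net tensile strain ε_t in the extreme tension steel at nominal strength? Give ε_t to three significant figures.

a = A_s f_y/(0.85 f'_c b) = 229.87 mm.
β₁ = 0.85, so c = a/β₁ = 229.87/0.85 = 270.44 mm.
From the linear strain diagram with ε_cu = 0.003: ε_t = 0.003 (d − c)/c = 0.003 × (610 − 270.44)/270.44 = 0.00377.
ε_t < 0.004 — the section is over-reinforced for flexure under ACI limits.

ε_t ≈ 0.00377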